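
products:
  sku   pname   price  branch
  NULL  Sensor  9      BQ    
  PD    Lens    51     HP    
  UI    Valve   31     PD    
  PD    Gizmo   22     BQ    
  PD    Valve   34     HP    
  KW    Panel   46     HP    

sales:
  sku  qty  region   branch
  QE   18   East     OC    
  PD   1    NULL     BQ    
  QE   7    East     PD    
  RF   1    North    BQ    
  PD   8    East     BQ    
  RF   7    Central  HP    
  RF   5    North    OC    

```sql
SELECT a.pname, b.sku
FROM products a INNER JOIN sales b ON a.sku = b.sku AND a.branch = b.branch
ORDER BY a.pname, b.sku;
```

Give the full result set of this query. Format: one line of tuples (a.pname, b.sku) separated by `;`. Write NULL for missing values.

(Gizmo, PD); (Gizmo, PD)

INNER JOIN keeps only pairs where the ON condition holds.
Matching on a.sku = b.sku AND a.branch = b.branch. A NULL in a compared column never satisfies the condition.
- a row (sku=NULL, branch=BQ): no match → dropped.
- a row (sku=PD, branch=HP): no match → dropped.
- a row (sku=UI, branch=PD): no match → dropped.
- a row (sku=PD, branch=BQ): matches 2 b row(s) → 2 output row(s).
- a row (sku=PD, branch=HP): no match → dropped.
- a row (sku=KW, branch=HP): no match → dropped.
After projecting and ordering:
a.pname | b.sku
Gizmo | PD
Gizmo | PD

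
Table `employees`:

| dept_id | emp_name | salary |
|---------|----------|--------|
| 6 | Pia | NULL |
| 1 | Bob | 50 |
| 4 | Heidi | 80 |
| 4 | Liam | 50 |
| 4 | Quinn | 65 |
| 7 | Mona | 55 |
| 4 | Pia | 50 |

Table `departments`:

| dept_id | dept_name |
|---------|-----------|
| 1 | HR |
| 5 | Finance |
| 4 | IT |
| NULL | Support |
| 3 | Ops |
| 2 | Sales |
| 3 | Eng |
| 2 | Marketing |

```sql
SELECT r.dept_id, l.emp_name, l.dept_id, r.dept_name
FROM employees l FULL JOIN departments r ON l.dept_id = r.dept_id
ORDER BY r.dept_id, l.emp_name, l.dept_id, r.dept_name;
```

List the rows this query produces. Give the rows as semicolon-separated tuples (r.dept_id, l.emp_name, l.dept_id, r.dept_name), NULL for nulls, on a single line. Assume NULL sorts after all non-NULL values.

FULL OUTER JOIN keeps every row from both sides; unmatched rows get NULL for the other side's columns.
Matching on l.dept_id = r.dept_id. A NULL in a compared column never satisfies the condition.
- l (dept_id=6) has no partner → padded with NULL.
- l (dept_id=1) pairs with 1 row(s) of r.
- l (dept_id=4) pairs with 1 row(s) of r.
- l (dept_id=4) pairs with 1 row(s) of r.
- l (dept_id=4) pairs with 1 row(s) of r.
- l (dept_id=7) has no partner → padded with NULL.
- l (dept_id=4) pairs with 1 row(s) of r.
- plus 6 unmatched r row(s), each kept with NULL l columns.

(1, Bob, 1, HR); (2, NULL, NULL, Marketing); (2, NULL, NULL, Sales); (3, NULL, NULL, Eng); (3, NULL, NULL, Ops); (4, Heidi, 4, IT); (4, Liam, 4, IT); (4, Pia, 4, IT); (4, Quinn, 4, IT); (5, NULL, NULL, Finance); (NULL, Mona, 7, NULL); (NULL, Pia, 6, NULL); (NULL, NULL, NULL, Support)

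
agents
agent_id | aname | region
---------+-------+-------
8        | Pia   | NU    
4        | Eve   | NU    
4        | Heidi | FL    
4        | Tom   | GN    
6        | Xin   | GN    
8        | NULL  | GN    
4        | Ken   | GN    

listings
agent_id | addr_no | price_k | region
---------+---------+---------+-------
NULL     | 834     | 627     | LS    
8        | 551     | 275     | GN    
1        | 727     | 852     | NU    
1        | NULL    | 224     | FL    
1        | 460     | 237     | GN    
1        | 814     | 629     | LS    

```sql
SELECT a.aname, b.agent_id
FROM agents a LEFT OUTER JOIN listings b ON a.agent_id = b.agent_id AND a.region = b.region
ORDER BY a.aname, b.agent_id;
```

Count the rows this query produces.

7

LEFT JOIN keeps every row from `agents`; unmatched rows get NULL for `listings`'s columns.
Matching on a.agent_id = b.agent_id AND a.region = b.region. A NULL in a compared column never satisfies the condition.
Matched pairs: 1; unmatched a rows kept: 6.
Total: 1 matched + 6 padded = 7 rows.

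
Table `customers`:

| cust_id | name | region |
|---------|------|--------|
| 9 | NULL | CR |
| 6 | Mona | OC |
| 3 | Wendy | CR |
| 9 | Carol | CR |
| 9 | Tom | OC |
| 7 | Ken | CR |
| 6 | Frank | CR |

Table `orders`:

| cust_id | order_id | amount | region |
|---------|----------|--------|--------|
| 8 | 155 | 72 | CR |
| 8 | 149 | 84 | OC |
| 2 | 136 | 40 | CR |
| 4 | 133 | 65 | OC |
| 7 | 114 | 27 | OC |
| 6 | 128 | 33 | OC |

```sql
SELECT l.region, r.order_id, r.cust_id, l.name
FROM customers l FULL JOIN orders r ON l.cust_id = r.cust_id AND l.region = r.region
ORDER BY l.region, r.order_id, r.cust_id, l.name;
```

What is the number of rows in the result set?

12

FULL OUTER JOIN keeps every row from both sides; unmatched rows get NULL for the other side's columns.
Matching on l.cust_id = r.cust_id AND l.region = r.region.
- l row (cust_id=9, region=CR): no match → kept, r columns NULL.
- l row (cust_id=6, region=OC): matches 1 r row(s) → 1 output row(s).
- l row (cust_id=3, region=CR): no match → kept, r columns NULL.
- l row (cust_id=9, region=CR): no match → kept, r columns NULL.
- l row (cust_id=9, region=OC): no match → kept, r columns NULL.
- l row (cust_id=7, region=CR): no match → kept, r columns NULL.
- l row (cust_id=6, region=CR): no match → kept, r columns NULL.
- plus 5 unmatched r row(s), each kept with NULL l columns.
Total: 1 matched + 11 padded = 12 rows.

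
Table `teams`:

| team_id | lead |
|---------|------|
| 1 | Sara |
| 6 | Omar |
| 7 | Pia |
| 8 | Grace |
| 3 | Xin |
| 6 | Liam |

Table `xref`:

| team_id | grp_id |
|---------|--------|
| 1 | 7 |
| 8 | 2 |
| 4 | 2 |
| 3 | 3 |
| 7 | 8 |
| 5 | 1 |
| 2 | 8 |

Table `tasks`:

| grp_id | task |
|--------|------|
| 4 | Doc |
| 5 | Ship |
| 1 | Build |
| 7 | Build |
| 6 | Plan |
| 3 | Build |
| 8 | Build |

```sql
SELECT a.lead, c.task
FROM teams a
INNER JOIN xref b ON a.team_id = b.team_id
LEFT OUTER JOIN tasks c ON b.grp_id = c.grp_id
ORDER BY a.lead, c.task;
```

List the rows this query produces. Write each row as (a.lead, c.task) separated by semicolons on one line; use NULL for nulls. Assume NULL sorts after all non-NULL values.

(Grace, NULL); (Pia, Build); (Sara, Build); (Xin, Build)

Step 1 — a INNER JOIN b on team_id → 4 row(s).
Then LEFT JOIN `tasks c` on grp_id: each of those 4 rows is kept; rows whose b.grp_id has no match in c get NULL for c's columns.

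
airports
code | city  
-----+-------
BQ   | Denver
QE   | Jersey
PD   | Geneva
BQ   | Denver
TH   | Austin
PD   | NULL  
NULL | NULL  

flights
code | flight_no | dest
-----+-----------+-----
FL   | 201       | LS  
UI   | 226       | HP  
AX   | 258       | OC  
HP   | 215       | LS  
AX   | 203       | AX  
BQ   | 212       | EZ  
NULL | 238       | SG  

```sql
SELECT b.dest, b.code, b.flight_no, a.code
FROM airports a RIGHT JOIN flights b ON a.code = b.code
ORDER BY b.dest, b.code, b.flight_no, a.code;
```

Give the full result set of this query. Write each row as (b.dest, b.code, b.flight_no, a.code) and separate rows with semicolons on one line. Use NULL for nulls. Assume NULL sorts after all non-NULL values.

RIGHT JOIN keeps every row from `flights`; unmatched rows get NULL for `airports`'s columns.
Matching on a.code = b.code. A NULL in a compared column never satisfies the condition.
Matched pairs: 2; unmatched b rows kept: 6.

(AX, AX, 203, NULL); (EZ, BQ, 212, BQ); (EZ, BQ, 212, BQ); (HP, UI, 226, NULL); (LS, FL, 201, NULL); (LS, HP, 215, NULL); (OC, AX, 258, NULL); (SG, NULL, 238, NULL)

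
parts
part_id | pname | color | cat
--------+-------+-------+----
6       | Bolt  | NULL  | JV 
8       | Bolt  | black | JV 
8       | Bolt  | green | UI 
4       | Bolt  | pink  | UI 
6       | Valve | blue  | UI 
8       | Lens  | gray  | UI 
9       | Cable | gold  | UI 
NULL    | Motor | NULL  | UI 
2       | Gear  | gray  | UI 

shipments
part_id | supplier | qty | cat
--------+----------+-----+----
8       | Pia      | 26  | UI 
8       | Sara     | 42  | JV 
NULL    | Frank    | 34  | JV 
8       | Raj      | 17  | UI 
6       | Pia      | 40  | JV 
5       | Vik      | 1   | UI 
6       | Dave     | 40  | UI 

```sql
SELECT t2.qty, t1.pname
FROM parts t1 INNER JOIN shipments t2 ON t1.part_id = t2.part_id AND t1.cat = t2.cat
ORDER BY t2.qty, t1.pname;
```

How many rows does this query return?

INNER JOIN keeps only pairs where the ON condition holds.
Matching on t1.part_id = t2.part_id AND t1.cat = t2.cat. A NULL in a compared column never satisfies the condition.
Matched pairs: 7.
Total: 7 rows.

7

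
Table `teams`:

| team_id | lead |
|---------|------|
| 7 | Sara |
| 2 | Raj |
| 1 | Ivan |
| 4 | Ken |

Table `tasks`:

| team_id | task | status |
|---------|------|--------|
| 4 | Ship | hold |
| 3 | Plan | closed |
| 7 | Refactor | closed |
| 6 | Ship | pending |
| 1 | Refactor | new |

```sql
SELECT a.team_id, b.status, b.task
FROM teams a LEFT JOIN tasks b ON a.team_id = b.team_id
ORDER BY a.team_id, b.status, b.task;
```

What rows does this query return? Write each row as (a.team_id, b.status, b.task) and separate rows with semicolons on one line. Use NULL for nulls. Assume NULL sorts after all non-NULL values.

(1, new, Refactor); (2, NULL, NULL); (4, hold, Ship); (7, closed, Refactor)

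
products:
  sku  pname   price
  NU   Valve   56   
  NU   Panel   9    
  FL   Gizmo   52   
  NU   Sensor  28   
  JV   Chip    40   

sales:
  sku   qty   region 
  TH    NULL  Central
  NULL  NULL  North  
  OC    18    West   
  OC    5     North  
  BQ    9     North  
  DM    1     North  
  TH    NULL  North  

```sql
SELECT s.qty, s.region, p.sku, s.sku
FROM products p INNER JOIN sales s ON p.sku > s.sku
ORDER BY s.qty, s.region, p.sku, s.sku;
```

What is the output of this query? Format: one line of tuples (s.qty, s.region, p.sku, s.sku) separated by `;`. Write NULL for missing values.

INNER JOIN keeps only pairs where the ON condition holds.
Matching on p.sku > s.sku. A NULL in a compared column never satisfies the condition.
- p row (sku=NU): matches 2 s row(s) → 2 output row(s).
- p row (sku=NU): matches 2 s row(s) → 2 output row(s).
- p row (sku=FL): matches 2 s row(s) → 2 output row(s).
- p row (sku=NU): matches 2 s row(s) → 2 output row(s).
- p row (sku=JV): matches 2 s row(s) → 2 output row(s).
After projecting and ordering:
s.qty | s.region | p.sku | s.sku
1 | North | FL | DM
1 | North | JV | DM
1 | North | NU | DM
1 | North | NU | DM
1 | North | NU | DM
9 | North | FL | BQ
9 | North | JV | BQ
9 | North | NU | BQ
9 | North | NU | BQ
9 | North | NU | BQ

(1, North, FL, DM); (1, North, JV, DM); (1, North, NU, DM); (1, North, NU, DM); (1, North, NU, DM); (9, North, FL, BQ); (9, North, JV, BQ); (9, North, NU, BQ); (9, North, NU, BQ); (9, North, NU, BQ)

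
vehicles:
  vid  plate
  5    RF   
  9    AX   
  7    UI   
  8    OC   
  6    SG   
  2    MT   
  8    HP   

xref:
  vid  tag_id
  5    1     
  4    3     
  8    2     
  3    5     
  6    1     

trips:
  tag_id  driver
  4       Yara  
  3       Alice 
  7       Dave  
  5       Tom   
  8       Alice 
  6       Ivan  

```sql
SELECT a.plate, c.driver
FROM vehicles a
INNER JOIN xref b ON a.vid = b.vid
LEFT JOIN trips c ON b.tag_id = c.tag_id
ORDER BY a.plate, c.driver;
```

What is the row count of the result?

Evaluate left to right. First `vehicles a INNER JOIN xref b` on vid: 4 row(s).
Then LEFT JOIN `trips c` on tag_id: each of those 4 rows is kept; rows whose b.tag_id has no match in c get NULL for c's columns.
Result: 4 row(s).

4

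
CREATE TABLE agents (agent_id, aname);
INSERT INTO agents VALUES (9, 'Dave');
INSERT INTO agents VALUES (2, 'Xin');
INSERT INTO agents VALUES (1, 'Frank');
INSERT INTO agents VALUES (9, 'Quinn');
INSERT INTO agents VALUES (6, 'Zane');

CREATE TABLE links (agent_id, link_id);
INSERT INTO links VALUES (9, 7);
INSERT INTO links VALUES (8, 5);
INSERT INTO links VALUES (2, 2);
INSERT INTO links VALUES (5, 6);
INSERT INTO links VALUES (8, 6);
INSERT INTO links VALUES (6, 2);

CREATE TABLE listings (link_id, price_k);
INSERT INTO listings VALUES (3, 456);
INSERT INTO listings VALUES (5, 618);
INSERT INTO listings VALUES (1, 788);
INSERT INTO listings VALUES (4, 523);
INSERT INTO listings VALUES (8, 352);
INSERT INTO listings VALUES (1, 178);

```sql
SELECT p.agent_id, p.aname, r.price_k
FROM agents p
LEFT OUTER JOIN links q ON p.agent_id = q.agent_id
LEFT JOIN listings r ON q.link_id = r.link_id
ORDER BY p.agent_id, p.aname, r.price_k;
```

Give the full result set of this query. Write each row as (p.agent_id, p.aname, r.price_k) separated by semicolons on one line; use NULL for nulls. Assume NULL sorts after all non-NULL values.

Step 1 — p LEFT JOIN q on agent_id → 5 row(s).
Then LEFT JOIN `listings r` on link_id: each of those 5 rows is kept; rows whose q.link_id has no match in r get NULL for r's columns.

(1, Frank, NULL); (2, Xin, NULL); (6, Zane, NULL); (9, Dave, NULL); (9, Quinn, NULL)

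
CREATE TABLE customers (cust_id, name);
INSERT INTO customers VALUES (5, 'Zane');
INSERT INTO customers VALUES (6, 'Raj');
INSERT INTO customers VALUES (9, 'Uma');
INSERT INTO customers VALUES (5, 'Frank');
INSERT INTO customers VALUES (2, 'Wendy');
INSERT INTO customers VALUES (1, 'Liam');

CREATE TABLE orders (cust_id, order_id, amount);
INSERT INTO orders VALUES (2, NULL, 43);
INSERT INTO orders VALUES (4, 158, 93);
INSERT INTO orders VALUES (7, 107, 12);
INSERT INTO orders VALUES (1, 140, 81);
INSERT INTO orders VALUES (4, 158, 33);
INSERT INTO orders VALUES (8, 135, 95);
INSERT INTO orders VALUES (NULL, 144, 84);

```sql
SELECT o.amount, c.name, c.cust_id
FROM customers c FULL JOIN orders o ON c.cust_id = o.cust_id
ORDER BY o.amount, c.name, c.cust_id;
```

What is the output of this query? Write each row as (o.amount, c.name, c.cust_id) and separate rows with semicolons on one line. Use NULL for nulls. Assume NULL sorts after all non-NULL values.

(12, NULL, NULL); (33, NULL, NULL); (43, Wendy, 2); (81, Liam, 1); (84, NULL, NULL); (93, NULL, NULL); (95, NULL, NULL); (NULL, Frank, 5); (NULL, Raj, 6); (NULL, Uma, 9); (NULL, Zane, 5)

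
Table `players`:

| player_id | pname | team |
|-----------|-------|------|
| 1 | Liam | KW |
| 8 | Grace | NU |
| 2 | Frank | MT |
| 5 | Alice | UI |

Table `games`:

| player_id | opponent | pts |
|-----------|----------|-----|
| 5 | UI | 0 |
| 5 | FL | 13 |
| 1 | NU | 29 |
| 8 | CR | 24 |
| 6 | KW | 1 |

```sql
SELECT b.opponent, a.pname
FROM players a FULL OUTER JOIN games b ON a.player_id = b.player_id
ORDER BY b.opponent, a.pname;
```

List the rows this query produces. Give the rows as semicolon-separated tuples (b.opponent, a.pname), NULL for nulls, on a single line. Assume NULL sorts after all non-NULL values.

(CR, Grace); (FL, Alice); (KW, NULL); (NU, Liam); (UI, Alice); (NULL, Frank)

FULL OUTER JOIN keeps every row from both sides; unmatched rows get NULL for the other side's columns.
Matching on a.player_id = b.player_id.
Matched pairs: 4; unmatched a rows kept: 1; unmatched b rows kept: 1.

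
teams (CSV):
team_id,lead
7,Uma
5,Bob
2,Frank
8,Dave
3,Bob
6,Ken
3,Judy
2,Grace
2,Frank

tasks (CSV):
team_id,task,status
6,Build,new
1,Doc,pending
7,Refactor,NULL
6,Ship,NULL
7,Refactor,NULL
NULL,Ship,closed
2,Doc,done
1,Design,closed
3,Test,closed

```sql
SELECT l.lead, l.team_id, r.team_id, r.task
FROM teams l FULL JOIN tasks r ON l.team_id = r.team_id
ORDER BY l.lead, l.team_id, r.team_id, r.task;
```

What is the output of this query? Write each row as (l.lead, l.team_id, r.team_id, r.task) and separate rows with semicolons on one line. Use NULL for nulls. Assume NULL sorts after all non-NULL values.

FULL OUTER JOIN keeps every row from both sides; unmatched rows get NULL for the other side's columns.
Matching on l.team_id = r.team_id. A NULL in a compared column never satisfies the condition.
- team_id=7: 2 matching r row(s), so 2 row(s) emitted.
- team_id=5: no r row matches, row kept with r columns NULL.
- team_id=2: 1 matching r row(s), so 1 row(s) emitted.
- team_id=8: no r row matches, row kept with r columns NULL.
- team_id=3: 1 matching r row(s), so 1 row(s) emitted.
- team_id=6: 2 matching r row(s), so 2 row(s) emitted.
- team_id=3: 1 matching r row(s), so 1 row(s) emitted.
- team_id=2: 1 matching r row(s), so 1 row(s) emitted.
- team_id=2: 1 matching r row(s), so 1 row(s) emitted.
- 3 r row(s) had no l match → kept, l columns NULL.

(Bob, 3, 3, Test); (Bob, 5, NULL, NULL); (Dave, 8, NULL, NULL); (Frank, 2, 2, Doc); (Frank, 2, 2, Doc); (Grace, 2, 2, Doc); (Judy, 3, 3, Test); (Ken, 6, 6, Build); (Ken, 6, 6, Ship); (Uma, 7, 7, Refactor); (Uma, 7, 7, Refactor); (NULL, NULL, 1, Design); (NULL, NULL, 1, Doc); (NULL, NULL, NULL, Ship)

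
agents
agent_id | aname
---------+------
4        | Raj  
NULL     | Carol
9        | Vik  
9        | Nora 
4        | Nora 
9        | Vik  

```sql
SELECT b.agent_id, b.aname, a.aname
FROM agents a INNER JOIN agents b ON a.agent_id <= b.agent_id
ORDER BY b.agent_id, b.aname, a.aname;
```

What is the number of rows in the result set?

19

INNER JOIN keeps only pairs where the ON condition holds.
Matching on a.agent_id <= b.agent_id. A NULL in a compared column never satisfies the condition.
Matched pairs: 19.
Total: 19 rows.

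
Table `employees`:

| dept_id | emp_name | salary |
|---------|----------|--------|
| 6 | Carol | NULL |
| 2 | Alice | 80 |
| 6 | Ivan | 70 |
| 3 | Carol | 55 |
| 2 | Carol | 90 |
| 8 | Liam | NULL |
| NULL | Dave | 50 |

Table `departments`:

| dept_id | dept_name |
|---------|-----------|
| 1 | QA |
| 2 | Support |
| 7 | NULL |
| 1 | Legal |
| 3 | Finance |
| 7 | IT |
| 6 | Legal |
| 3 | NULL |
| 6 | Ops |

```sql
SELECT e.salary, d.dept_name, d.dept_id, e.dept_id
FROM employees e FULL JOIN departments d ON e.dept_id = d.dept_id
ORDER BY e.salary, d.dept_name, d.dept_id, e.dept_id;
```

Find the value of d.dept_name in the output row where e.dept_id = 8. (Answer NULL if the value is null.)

FULL OUTER JOIN keeps every row from both sides; unmatched rows get NULL for the other side's columns.
Matching on e.dept_id = d.dept_id. A NULL in a compared column never satisfies the condition.
- e row (dept_id=6): matches 2 d row(s) → 2 output row(s).
- e row (dept_id=2): matches 1 d row(s) → 1 output row(s).
- e row (dept_id=6): matches 2 d row(s) → 2 output row(s).
- e row (dept_id=3): matches 2 d row(s) → 2 output row(s).
- e row (dept_id=2): matches 1 d row(s) → 1 output row(s).
- e row (dept_id=8): no match → kept, d columns NULL.
- e row (dept_id=NULL): no match → kept, d columns NULL.
- 4 row(s) from d found no e partner → padded with NULL.

NULL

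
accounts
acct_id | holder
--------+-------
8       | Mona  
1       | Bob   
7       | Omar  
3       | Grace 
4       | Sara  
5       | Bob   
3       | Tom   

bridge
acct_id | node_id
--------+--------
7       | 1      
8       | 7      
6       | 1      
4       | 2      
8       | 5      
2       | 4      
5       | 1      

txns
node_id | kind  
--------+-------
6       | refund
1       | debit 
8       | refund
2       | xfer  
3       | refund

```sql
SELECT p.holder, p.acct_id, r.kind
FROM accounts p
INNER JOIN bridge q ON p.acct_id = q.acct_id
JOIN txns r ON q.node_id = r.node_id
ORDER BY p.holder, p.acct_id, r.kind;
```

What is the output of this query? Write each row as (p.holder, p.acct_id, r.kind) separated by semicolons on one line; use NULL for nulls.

(Bob, 5, debit); (Omar, 7, debit); (Sara, 4, xfer)

Joins associate left-to-right: accounts INNER JOIN bridge on acct_id gives 5 intermediate row(s).
Then INNER JOIN `txns r` on node_id: keep only rows whose q.node_id appears in r.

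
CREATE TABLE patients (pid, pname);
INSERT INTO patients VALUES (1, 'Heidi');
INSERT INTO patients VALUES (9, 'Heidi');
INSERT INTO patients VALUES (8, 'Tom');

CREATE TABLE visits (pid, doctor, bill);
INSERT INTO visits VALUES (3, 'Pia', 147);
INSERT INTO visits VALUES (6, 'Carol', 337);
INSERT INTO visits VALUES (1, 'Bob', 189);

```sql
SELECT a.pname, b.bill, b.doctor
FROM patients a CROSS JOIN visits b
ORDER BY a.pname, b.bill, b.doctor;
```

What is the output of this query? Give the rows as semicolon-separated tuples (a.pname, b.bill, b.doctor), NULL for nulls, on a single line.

(Heidi, 147, Pia); (Heidi, 147, Pia); (Heidi, 189, Bob); (Heidi, 189, Bob); (Heidi, 337, Carol); (Heidi, 337, Carol); (Tom, 147, Pia); (Tom, 189, Bob); (Tom, 337, Carol)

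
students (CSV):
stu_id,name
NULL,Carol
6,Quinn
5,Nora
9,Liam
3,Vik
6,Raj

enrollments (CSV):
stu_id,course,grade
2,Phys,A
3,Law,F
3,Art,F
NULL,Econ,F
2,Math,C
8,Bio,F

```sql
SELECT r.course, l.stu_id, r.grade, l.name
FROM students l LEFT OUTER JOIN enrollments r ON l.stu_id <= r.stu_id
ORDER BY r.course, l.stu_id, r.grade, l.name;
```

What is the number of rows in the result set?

LEFT JOIN keeps every row from `students`; unmatched rows get NULL for `enrollments`'s columns.
Matching on l.stu_id <= r.stu_id. A NULL in a compared column never satisfies the condition.
Matched pairs: 6; unmatched l rows kept: 2.
Total: 6 matched + 2 padded = 8 rows.

8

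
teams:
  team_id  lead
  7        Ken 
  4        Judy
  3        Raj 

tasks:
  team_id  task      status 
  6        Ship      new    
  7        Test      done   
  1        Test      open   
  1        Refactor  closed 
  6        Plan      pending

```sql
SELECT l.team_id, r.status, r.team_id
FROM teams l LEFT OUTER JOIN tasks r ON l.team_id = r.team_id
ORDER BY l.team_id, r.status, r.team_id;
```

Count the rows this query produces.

LEFT JOIN keeps every row from `teams`; unmatched rows get NULL for `tasks`'s columns.
Matching on l.team_id = r.team_id.
Matched pairs: 1; unmatched l rows kept: 2.
Total: 1 matched + 2 padded = 3 rows.

3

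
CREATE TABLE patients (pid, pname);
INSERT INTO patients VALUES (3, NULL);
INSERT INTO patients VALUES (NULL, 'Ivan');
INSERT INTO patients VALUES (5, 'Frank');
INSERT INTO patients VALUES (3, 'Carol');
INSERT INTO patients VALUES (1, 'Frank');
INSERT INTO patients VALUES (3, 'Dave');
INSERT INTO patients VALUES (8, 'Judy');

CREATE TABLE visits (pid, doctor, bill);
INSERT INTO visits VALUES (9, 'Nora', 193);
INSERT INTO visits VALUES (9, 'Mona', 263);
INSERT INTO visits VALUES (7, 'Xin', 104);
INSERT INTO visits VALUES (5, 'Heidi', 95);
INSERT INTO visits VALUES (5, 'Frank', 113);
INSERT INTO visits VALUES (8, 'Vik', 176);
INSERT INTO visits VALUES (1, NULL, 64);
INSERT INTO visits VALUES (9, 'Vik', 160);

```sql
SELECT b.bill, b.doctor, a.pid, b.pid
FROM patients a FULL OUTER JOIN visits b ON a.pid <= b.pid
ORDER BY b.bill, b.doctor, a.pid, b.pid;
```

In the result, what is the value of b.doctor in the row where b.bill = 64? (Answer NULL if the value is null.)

FULL OUTER JOIN keeps every row from both sides; unmatched rows get NULL for the other side's columns.
Matching on a.pid <= b.pid. A NULL in a compared column never satisfies the condition.
Matched pairs: 40; unmatched a rows kept: 1; unmatched b rows kept: 0.

NULL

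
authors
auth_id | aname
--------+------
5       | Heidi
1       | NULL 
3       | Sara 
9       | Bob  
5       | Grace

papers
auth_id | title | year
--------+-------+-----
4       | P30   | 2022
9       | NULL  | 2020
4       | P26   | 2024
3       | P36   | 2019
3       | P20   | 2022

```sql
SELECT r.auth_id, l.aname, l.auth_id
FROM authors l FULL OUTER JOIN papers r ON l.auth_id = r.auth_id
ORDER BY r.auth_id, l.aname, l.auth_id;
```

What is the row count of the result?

8

FULL OUTER JOIN keeps every row from both sides; unmatched rows get NULL for the other side's columns.
Matching on l.auth_id = r.auth_id.
Matched pairs: 3; unmatched l rows kept: 3; unmatched r rows kept: 2.
Total: 3 matched + 5 padded = 8 rows.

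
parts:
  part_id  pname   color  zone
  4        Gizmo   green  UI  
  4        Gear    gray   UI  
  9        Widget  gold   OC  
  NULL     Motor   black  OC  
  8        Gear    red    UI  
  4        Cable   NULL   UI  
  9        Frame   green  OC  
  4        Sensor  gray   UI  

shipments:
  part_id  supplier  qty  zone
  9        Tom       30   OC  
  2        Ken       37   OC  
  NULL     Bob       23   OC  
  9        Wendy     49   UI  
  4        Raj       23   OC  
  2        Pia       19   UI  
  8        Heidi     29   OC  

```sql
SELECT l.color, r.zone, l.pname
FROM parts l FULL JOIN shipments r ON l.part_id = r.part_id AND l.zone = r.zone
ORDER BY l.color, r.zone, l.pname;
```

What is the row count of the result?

14

FULL OUTER JOIN keeps every row from both sides; unmatched rows get NULL for the other side's columns.
Matching on l.part_id = r.part_id AND l.zone = r.zone. A NULL in a compared column never satisfies the condition.
Matched pairs: 2; unmatched l rows kept: 6; unmatched r rows kept: 6.
Total: 2 matched + 12 padded = 14 rows.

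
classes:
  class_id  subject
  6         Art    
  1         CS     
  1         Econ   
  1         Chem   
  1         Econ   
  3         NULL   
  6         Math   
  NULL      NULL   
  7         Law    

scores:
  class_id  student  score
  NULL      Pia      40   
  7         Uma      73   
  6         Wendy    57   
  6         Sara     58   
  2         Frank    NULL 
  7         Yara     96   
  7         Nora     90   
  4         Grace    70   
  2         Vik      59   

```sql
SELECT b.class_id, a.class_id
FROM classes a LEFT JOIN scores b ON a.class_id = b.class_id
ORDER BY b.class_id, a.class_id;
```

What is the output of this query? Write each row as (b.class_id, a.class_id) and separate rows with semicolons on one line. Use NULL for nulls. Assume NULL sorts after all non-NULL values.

LEFT JOIN keeps every row from `classes`; unmatched rows get NULL for `scores`'s columns.
Matching on a.class_id = b.class_id. A NULL in a compared column never satisfies the condition.
- a[0] class_id=6 → 2 match(es) in b → 2 row(s).
- a[1] class_id=1 → no match; kept with NULLs on the b side.
- a[2] class_id=1 → no match; kept with NULLs on the b side.
- a[3] class_id=1 → no match; kept with NULLs on the b side.
- a[4] class_id=1 → no match; kept with NULLs on the b side.
- a[5] class_id=3 → no match; kept with NULLs on the b side.
- a[6] class_id=6 → 2 match(es) in b → 2 row(s).
- a[7] class_id=NULL → no match; kept with NULLs on the b side.
- a[8] class_id=7 → 3 match(es) in b → 3 row(s).

(6, 6); (6, 6); (6, 6); (6, 6); (7, 7); (7, 7); (7, 7); (NULL, 1); (NULL, 1); (NULL, 1); (NULL, 1); (NULL, 3); (NULL, NULL)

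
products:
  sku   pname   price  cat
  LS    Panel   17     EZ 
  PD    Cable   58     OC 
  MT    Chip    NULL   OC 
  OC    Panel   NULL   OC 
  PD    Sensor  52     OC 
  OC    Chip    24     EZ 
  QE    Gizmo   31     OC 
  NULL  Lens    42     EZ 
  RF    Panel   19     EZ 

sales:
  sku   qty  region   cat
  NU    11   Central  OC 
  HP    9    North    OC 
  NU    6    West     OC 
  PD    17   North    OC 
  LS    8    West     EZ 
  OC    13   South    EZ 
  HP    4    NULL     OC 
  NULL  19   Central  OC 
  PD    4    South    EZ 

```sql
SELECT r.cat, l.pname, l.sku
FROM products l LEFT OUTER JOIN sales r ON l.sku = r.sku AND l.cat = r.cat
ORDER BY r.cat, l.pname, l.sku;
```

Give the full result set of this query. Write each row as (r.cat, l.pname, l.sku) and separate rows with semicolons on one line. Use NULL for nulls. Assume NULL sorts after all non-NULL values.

LEFT JOIN keeps every row from `products`; unmatched rows get NULL for `sales`'s columns.
Matching on l.sku = r.sku AND l.cat = r.cat. A NULL in a compared column never satisfies the condition.
Matched pairs: 4; unmatched l rows kept: 5.

(EZ, Chip, OC); (EZ, Panel, LS); (OC, Cable, PD); (OC, Sensor, PD); (NULL, Chip, MT); (NULL, Gizmo, QE); (NULL, Lens, NULL); (NULL, Panel, OC); (NULL, Panel, RF)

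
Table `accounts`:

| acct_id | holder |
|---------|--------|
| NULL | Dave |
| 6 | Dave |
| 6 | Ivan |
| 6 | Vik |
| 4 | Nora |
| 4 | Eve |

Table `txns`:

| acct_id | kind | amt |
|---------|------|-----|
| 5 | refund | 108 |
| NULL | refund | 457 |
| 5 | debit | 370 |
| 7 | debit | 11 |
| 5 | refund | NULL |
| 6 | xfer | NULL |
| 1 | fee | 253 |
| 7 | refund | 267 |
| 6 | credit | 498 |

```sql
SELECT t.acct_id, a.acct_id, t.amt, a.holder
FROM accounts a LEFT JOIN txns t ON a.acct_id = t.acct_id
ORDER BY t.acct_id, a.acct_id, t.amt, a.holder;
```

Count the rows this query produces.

LEFT JOIN keeps every row from `accounts`; unmatched rows get NULL for `txns`'s columns.
Matching on a.acct_id = t.acct_id. A NULL in a compared column never satisfies the condition.
- a[0] acct_id=NULL → no match; kept with NULLs on the t side.
- a[1] acct_id=6 → 2 match(es) in t → 2 row(s).
- a[2] acct_id=6 → 2 match(es) in t → 2 row(s).
- a[3] acct_id=6 → 2 match(es) in t → 2 row(s).
- a[4] acct_id=4 → no match; kept with NULLs on the t side.
- a[5] acct_id=4 → no match; kept with NULLs on the t side.
Total: 6 matched + 3 padded = 9 rows.

9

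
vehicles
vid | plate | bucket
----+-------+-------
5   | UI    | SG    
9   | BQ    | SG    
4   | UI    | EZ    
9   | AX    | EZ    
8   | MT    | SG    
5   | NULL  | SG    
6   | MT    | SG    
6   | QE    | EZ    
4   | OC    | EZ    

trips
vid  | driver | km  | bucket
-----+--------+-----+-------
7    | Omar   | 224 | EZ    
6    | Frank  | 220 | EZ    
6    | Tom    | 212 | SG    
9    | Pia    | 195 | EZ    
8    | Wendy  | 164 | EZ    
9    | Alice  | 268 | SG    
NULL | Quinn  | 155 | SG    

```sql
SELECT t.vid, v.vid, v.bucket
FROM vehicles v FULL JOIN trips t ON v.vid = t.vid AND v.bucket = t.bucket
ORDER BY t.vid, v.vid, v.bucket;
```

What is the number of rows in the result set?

12

FULL OUTER JOIN keeps every row from both sides; unmatched rows get NULL for the other side's columns.
Matching on v.vid = t.vid AND v.bucket = t.bucket. A NULL in a compared column never satisfies the condition.
Matched pairs: 4; unmatched v rows kept: 5; unmatched t rows kept: 3.
Total: 4 matched + 8 padded = 12 rows.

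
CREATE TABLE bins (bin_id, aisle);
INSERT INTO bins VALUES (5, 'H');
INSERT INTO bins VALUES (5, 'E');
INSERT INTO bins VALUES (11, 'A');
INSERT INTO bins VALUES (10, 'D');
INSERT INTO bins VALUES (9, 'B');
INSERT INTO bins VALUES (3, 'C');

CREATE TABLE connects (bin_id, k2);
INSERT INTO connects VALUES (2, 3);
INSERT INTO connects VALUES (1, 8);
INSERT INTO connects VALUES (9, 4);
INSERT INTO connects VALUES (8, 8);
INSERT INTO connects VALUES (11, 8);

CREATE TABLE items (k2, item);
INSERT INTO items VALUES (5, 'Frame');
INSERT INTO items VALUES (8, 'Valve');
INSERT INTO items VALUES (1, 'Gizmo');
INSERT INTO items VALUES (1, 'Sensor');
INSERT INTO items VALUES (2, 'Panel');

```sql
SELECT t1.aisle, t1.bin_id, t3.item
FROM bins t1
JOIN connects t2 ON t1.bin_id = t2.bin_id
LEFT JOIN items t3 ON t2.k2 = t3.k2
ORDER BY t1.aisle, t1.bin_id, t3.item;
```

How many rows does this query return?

2

Evaluate left to right. First `bins t1 INNER JOIN connects t2` on bin_id: 2 row(s).
Then LEFT JOIN `items t3` on k2: each of those 2 rows is kept; rows whose t2.k2 has no match in t3 get NULL for t3's columns.
Result: 2 row(s).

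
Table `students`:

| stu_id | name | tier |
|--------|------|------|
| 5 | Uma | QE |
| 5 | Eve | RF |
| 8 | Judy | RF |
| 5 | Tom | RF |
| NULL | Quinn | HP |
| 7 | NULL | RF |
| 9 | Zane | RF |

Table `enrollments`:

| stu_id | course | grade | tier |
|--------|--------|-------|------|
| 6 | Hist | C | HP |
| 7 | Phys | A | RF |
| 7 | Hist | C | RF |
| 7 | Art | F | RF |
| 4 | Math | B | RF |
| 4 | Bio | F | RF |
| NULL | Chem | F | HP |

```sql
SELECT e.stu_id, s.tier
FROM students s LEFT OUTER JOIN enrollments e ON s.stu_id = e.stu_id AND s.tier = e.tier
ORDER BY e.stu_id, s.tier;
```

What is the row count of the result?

LEFT JOIN keeps every row from `students`; unmatched rows get NULL for `enrollments`'s columns.
Matching on s.stu_id = e.stu_id AND s.tier = e.tier. A NULL in a compared column never satisfies the condition.
Matched pairs: 3; unmatched s rows kept: 6.
Total: 3 matched + 6 padded = 9 rows.

9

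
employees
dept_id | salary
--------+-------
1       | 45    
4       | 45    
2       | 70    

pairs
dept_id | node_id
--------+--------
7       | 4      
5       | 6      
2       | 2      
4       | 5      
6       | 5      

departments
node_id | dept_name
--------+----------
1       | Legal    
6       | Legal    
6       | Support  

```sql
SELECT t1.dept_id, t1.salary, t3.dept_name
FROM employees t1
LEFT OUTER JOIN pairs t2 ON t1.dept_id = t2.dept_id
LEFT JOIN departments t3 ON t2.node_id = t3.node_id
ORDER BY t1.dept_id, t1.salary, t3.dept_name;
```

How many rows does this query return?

3

Joins associate left-to-right: employees LEFT JOIN pairs on dept_id gives 3 intermediate row(s).
Then LEFT JOIN `departments t3` on node_id: each of those 3 rows is kept; rows whose t2.node_id has no match in t3 get NULL for t3's columns.
Result: 3 row(s).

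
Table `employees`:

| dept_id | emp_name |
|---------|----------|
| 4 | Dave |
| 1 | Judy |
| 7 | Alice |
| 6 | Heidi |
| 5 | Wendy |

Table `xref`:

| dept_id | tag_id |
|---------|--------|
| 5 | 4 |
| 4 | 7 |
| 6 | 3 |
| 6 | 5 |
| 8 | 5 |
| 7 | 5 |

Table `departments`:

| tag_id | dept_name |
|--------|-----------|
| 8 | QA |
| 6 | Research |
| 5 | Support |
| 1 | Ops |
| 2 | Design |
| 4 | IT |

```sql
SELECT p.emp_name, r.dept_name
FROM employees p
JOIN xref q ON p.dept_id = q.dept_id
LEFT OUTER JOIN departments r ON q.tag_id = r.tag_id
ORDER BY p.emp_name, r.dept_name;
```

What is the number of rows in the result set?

5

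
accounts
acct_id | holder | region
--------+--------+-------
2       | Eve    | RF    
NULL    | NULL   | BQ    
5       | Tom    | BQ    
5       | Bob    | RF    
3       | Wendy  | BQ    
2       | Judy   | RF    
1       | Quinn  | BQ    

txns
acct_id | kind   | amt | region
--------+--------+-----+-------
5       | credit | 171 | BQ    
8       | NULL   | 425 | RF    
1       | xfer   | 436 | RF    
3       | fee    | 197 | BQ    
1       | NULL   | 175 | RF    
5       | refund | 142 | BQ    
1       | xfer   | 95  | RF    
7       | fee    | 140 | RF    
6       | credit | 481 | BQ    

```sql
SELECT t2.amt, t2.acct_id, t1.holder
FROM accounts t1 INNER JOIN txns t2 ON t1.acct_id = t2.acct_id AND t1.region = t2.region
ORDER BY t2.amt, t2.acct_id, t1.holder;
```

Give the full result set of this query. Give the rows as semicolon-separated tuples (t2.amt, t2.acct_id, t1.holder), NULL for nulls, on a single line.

(142, 5, Tom); (171, 5, Tom); (197, 3, Wendy)

INNER JOIN keeps only pairs where the ON condition holds.
Matching on t1.acct_id = t2.acct_id AND t1.region = t2.region. A NULL in a compared column never satisfies the condition.
- t1 (acct_id=2, region=RF) has no partner → excluded.
- t1 (acct_id=NULL, region=BQ) has no partner → excluded.
- t1 (acct_id=5, region=BQ) pairs with 2 row(s) of t2.
- t1 (acct_id=5, region=RF) has no partner → excluded.
- t1 (acct_id=3, region=BQ) pairs with 1 row(s) of t2.
- t1 (acct_id=2, region=RF) has no partner → excluded.
- t1 (acct_id=1, region=BQ) has no partner → excluded.
After projecting and ordering:
t2.amt | t2.acct_id | t1.holder
142 | 5 | Tom
171 | 5 | Tom
197 | 3 | Wendy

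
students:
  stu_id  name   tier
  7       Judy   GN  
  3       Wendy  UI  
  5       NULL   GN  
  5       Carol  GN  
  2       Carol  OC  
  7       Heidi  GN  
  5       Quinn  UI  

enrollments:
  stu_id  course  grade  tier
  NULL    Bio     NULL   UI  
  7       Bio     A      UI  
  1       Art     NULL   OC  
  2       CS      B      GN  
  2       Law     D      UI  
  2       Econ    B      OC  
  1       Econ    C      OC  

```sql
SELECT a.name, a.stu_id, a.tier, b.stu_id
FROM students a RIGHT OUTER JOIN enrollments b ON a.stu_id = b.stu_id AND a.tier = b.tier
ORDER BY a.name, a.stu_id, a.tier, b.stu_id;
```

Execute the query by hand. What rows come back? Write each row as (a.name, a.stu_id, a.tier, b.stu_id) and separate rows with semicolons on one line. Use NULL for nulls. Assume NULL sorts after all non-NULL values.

RIGHT JOIN keeps every row from `enrollments`; unmatched rows get NULL for `students`'s columns.
Matching on a.stu_id = b.stu_id AND a.tier = b.tier. A NULL in a compared column never satisfies the condition.
- a[0] stu_id=7, tier=GN → no match.
- a[1] stu_id=3, tier=UI → no match.
- a[2] stu_id=5, tier=GN → no match.
- a[3] stu_id=5, tier=GN → no match.
- a[4] stu_id=2, tier=OC → 1 match(es) in b → 1 row(s).
- a[5] stu_id=7, tier=GN → no match.
- a[6] stu_id=5, tier=UI → no match.
- 6 b row(s) had no a match → kept, a columns NULL.
After projecting and ordering:
a.name | a.stu_id | a.tier | b.stu_id
Carol | 2 | OC | 2
NULL | NULL | NULL | 1
NULL | NULL | NULL | 1
NULL | NULL | NULL | 2
NULL | NULL | NULL | 2
NULL | NULL | NULL | 7
NULL | NULL | NULL | NULL

(Carol, 2, OC, 2); (NULL, NULL, NULL, 1); (NULL, NULL, NULL, 1); (NULL, NULL, NULL, 2); (NULL, NULL, NULL, 2); (NULL, NULL, NULL, 7); (NULL, NULL, NULL, NULL)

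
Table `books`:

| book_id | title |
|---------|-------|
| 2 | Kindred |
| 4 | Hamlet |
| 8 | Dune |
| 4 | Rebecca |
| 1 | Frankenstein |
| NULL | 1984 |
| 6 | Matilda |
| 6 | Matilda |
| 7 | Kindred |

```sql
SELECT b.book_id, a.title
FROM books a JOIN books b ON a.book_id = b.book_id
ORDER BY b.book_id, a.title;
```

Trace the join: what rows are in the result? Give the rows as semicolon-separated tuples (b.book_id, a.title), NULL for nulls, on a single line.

INNER JOIN keeps only pairs where the ON condition holds.
Matching on a.book_id = b.book_id. A NULL in a compared column never satisfies the condition.
Matched pairs: 12.

(1, Frankenstein); (2, Kindred); (4, Hamlet); (4, Hamlet); (4, Rebecca); (4, Rebecca); (6, Matilda); (6, Matilda); (6, Matilda); (6, Matilda); (7, Kindred); (8, Dune)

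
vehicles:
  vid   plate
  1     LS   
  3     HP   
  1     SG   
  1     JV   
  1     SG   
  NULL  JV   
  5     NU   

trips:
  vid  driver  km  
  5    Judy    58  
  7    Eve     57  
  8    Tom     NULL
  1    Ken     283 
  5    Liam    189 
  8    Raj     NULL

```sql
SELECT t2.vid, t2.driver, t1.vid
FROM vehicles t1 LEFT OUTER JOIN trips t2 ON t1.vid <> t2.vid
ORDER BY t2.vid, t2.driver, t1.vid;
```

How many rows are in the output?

31

LEFT JOIN keeps every row from `vehicles`; unmatched rows get NULL for `trips`'s columns.
Matching on t1.vid <> t2.vid. A NULL in a compared column never satisfies the condition.
- t1 row (vid=1): matches 5 t2 row(s) → 5 output row(s).
- t1 row (vid=3): matches 6 t2 row(s) → 6 output row(s).
- t1 row (vid=1): matches 5 t2 row(s) → 5 output row(s).
- t1 row (vid=1): matches 5 t2 row(s) → 5 output row(s).
- t1 row (vid=1): matches 5 t2 row(s) → 5 output row(s).
- t1 row (vid=NULL): no match → kept, t2 columns NULL.
- t1 row (vid=5): matches 4 t2 row(s) → 4 output row(s).
Total: 30 matched + 1 padded = 31 rows.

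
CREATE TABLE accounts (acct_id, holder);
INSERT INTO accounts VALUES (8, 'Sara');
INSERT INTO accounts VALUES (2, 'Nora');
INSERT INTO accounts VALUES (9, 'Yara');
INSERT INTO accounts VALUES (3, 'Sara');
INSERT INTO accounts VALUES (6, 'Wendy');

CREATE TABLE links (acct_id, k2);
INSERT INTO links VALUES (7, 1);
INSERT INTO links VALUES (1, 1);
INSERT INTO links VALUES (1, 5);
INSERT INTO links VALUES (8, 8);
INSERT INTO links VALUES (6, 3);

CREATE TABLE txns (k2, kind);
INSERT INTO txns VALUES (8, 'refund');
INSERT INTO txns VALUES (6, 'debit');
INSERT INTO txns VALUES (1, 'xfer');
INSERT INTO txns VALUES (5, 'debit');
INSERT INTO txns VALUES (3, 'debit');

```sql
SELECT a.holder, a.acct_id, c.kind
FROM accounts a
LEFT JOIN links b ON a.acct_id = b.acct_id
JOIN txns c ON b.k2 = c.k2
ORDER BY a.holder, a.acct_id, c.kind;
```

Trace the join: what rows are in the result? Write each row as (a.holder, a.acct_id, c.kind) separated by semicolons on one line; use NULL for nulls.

(Sara, 8, refund); (Wendy, 6, debit)

Evaluate left to right. First `accounts a LEFT JOIN links b` on acct_id: 5 row(s).
Then INNER JOIN `txns c` on k2: keep only rows whose b.k2 appears in c.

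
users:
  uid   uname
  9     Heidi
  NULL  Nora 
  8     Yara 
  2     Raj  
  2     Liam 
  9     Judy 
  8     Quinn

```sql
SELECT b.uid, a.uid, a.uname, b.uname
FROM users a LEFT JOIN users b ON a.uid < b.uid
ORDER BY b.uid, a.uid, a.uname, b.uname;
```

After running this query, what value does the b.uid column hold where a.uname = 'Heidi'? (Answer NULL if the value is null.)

NULL

LEFT JOIN keeps every row from `users a`; unmatched rows get NULL for `users b`'s columns.
Matching on a.uid < b.uid. A NULL in a compared column never satisfies the condition.
Matched pairs: 12; unmatched a rows kept: 3.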